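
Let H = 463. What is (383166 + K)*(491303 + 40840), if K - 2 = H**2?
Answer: 317975131791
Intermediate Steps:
K = 214371 (K = 2 + 463**2 = 2 + 214369 = 214371)
(383166 + K)*(491303 + 40840) = (383166 + 214371)*(491303 + 40840) = 597537*532143 = 317975131791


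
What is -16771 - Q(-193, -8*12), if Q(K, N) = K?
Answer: -16578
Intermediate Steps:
-16771 - Q(-193, -8*12) = -16771 - 1*(-193) = -16771 + 193 = -16578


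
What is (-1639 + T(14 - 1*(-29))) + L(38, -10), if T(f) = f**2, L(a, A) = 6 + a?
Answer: 254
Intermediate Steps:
(-1639 + T(14 - 1*(-29))) + L(38, -10) = (-1639 + (14 - 1*(-29))**2) + (6 + 38) = (-1639 + (14 + 29)**2) + 44 = (-1639 + 43**2) + 44 = (-1639 + 1849) + 44 = 210 + 44 = 254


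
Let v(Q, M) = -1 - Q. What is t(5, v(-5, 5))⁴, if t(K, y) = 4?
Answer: 256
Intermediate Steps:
t(5, v(-5, 5))⁴ = 4⁴ = 256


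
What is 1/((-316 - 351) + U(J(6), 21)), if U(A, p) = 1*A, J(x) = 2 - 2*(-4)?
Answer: -1/657 ≈ -0.0015221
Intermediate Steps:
J(x) = 10 (J(x) = 2 + 8 = 10)
U(A, p) = A
1/((-316 - 351) + U(J(6), 21)) = 1/((-316 - 351) + 10) = 1/(-667 + 10) = 1/(-657) = -1/657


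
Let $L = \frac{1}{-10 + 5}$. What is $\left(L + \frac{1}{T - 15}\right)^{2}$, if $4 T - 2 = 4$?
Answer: $\frac{1369}{18225} \approx 0.075117$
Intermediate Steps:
$T = \frac{3}{2}$ ($T = \frac{1}{2} + \frac{1}{4} \cdot 4 = \frac{1}{2} + 1 = \frac{3}{2} \approx 1.5$)
$L = - \frac{1}{5}$ ($L = \frac{1}{-5} = - \frac{1}{5} \approx -0.2$)
$\left(L + \frac{1}{T - 15}\right)^{2} = \left(- \frac{1}{5} + \frac{1}{\frac{3}{2} - 15}\right)^{2} = \left(- \frac{1}{5} + \frac{1}{- \frac{27}{2}}\right)^{2} = \left(- \frac{1}{5} - \frac{2}{27}\right)^{2} = \left(- \frac{37}{135}\right)^{2} = \frac{1369}{18225}$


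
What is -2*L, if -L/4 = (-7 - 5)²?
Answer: 1152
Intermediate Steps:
L = -576 (L = -4*(-7 - 5)² = -4*(-12)² = -4*144 = -576)
-2*L = -2*(-576) = 1152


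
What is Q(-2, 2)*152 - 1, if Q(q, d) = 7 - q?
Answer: 1367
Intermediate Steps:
Q(-2, 2)*152 - 1 = (7 - 1*(-2))*152 - 1 = (7 + 2)*152 - 1 = 9*152 - 1 = 1368 - 1 = 1367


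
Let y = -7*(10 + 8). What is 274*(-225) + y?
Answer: -61776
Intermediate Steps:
y = -126 (y = -7*18 = -126)
274*(-225) + y = 274*(-225) - 126 = -61650 - 126 = -61776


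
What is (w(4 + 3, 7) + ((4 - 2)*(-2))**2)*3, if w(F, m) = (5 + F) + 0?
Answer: 84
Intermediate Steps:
w(F, m) = 5 + F
(w(4 + 3, 7) + ((4 - 2)*(-2))**2)*3 = ((5 + (4 + 3)) + ((4 - 2)*(-2))**2)*3 = ((5 + 7) + (2*(-2))**2)*3 = (12 + (-4)**2)*3 = (12 + 16)*3 = 28*3 = 84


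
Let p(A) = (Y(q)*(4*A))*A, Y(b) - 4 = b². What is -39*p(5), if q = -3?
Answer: -50700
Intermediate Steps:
Y(b) = 4 + b²
p(A) = 52*A² (p(A) = ((4 + (-3)²)*(4*A))*A = ((4 + 9)*(4*A))*A = (13*(4*A))*A = (52*A)*A = 52*A²)
-39*p(5) = -39*52*5² = -39*52*25 = -39*1300 = -13*3900 = -50700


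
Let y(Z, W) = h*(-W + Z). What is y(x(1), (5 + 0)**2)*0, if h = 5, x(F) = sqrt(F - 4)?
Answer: 0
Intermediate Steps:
x(F) = sqrt(-4 + F)
y(Z, W) = -5*W + 5*Z (y(Z, W) = 5*(-W + Z) = 5*(Z - W) = -5*W + 5*Z)
y(x(1), (5 + 0)**2)*0 = (-5*(5 + 0)**2 + 5*sqrt(-4 + 1))*0 = (-5*5**2 + 5*sqrt(-3))*0 = (-5*25 + 5*(I*sqrt(3)))*0 = (-125 + 5*I*sqrt(3))*0 = 0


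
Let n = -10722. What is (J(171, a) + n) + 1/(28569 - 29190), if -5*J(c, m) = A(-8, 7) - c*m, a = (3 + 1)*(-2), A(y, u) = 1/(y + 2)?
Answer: -68282479/6210 ≈ -10996.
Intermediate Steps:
A(y, u) = 1/(2 + y)
a = -8 (a = 4*(-2) = -8)
J(c, m) = 1/30 + c*m/5 (J(c, m) = -(1/(2 - 8) - c*m)/5 = -(1/(-6) - c*m)/5 = -(-⅙ - c*m)/5 = 1/30 + c*m/5)
(J(171, a) + n) + 1/(28569 - 29190) = ((1/30 + (⅕)*171*(-8)) - 10722) + 1/(28569 - 29190) = ((1/30 - 1368/5) - 10722) + 1/(-621) = (-8207/30 - 10722) - 1/621 = -329867/30 - 1/621 = -68282479/6210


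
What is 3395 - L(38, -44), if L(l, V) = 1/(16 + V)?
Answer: 95061/28 ≈ 3395.0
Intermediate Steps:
3395 - L(38, -44) = 3395 - 1/(16 - 44) = 3395 - 1/(-28) = 3395 - 1*(-1/28) = 3395 + 1/28 = 95061/28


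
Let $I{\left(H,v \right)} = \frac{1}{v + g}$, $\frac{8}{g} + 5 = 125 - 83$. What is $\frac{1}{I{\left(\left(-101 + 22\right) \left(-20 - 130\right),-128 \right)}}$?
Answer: $- \frac{4728}{37} \approx -127.78$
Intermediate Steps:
$g = \frac{8}{37}$ ($g = \frac{8}{-5 + \left(125 - 83\right)} = \frac{8}{-5 + 42} = \frac{8}{37} \approx 0.21622$)
$I{\left(H,v \right)} = \frac{1}{\frac{8}{37} + v}$ ($I{\left(H,v \right)} = \frac{1}{v + \frac{8}{37}} = \frac{1}{\frac{8}{37} + v}$)
$\frac{1}{I{\left(\left(-101 + 22\right) \left(-20 - 130\right),-128 \right)}} = \frac{1}{37 \frac{1}{8 + 37 \left(-128\right)}} = \frac{1}{37 \frac{1}{8 - 4736}} = \frac{1}{37 \frac{1}{-4728}} = \frac{1}{37 \left(- \frac{1}{4728}\right)} = \frac{1}{- \frac{37}{4728}} = - \frac{4728}{37}$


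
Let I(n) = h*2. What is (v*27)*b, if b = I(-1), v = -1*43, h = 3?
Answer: -6966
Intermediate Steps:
v = -43
I(n) = 6 (I(n) = 3*2 = 6)
b = 6
(v*27)*b = -43*27*6 = -1161*6 = -6966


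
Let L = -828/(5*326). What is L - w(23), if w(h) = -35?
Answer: 28111/815 ≈ 34.492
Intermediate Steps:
L = -414/815 (L = -828/1630 = -828*1/1630 = -414/815 ≈ -0.50798)
L - w(23) = -414/815 - 1*(-35) = -414/815 + 35 = 28111/815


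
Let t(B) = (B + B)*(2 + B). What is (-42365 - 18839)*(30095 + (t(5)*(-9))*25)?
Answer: -877971380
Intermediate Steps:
t(B) = 2*B*(2 + B) (t(B) = (2*B)*(2 + B) = 2*B*(2 + B))
(-42365 - 18839)*(30095 + (t(5)*(-9))*25) = (-42365 - 18839)*(30095 + ((2*5*(2 + 5))*(-9))*25) = -61204*(30095 + ((2*5*7)*(-9))*25) = -61204*(30095 + (70*(-9))*25) = -61204*(30095 - 630*25) = -61204*(30095 - 15750) = -61204*14345 = -877971380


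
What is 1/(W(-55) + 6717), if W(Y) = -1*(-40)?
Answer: 1/6757 ≈ 0.00014799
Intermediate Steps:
W(Y) = 40
1/(W(-55) + 6717) = 1/(40 + 6717) = 1/6757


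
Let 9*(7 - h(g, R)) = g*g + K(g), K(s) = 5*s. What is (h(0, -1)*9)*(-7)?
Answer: -441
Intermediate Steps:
h(g, R) = 7 - 5*g/9 - g**2/9 (h(g, R) = 7 - (g*g + 5*g)/9 = 7 - (g**2 + 5*g)/9 = 7 + (-5*g/9 - g**2/9) = 7 - 5*g/9 - g**2/9)
(h(0, -1)*9)*(-7) = ((7 - 5/9*0 - 1/9*0**2)*9)*(-7) = ((7 + 0 - 1/9*0)*9)*(-7) = ((7 + 0 + 0)*9)*(-7) = (7*9)*(-7) = 63*(-7) = -441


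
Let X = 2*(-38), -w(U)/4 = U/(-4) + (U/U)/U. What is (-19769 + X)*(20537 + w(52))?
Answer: -5311633320/13 ≈ -4.0859e+8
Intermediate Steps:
w(U) = U - 4/U (w(U) = -4*(U/(-4) + (U/U)/U) = -4*(U*(-¼) + 1/U) = -4*(-U/4 + 1/U) = -4*(1/U - U/4) = U - 4/U)
X = -76
(-19769 + X)*(20537 + w(52)) = (-19769 - 76)*(20537 + (52 - 4/52)) = -19845*(20537 + (52 - 4*1/52)) = -19845*(20537 + (52 - 1/13)) = -19845*(20537 + 675/13) = -19845*267656/13 = -5311633320/13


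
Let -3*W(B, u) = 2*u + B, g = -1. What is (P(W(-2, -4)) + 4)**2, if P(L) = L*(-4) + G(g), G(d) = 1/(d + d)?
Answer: 3481/36 ≈ 96.694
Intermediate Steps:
G(d) = 1/(2*d)
W(B, u) = -2*u/3 - B/3 (W(B, u) = -(2*u + B)/3 = -(B + 2*u)/3 = -2*u/3 - B/3)
P(L) = -1/2 - 4*L (P(L) = L*(-4) + (1/2)/(-1) = -4*L + (1/2)*(-1) = -4*L - 1/2 = -1/2 - 4*L)
(P(W(-2, -4)) + 4)**2 = ((-1/2 - 4*(-2/3*(-4) - 1/3*(-2))) + 4)**2 = ((-1/2 - 4*(8/3 + 2/3)) + 4)**2 = ((-1/2 - 4*10/3) + 4)**2 = ((-1/2 - 40/3) + 4)**2 = (-83/6 + 4)**2 = (-59/6)**2 = 3481/36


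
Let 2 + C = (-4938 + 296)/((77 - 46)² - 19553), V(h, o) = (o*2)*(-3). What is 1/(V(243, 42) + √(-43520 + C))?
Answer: -780864/331637125 - 4*I*√235059928971/994911375 ≈ -0.0023546 - 0.0019492*I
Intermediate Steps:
V(h, o) = -6*o (V(h, o) = (2*o)*(-3) = -6*o)
C = -16271/9296 (C = -2 + (-4938 + 296)/((77 - 46)² - 19553) = -2 - 4642/(31² - 19553) = -2 - 4642/(961 - 19553) = -2 - 4642/(-18592) = -2 - 4642*(-1/18592) = -2 + 2321/9296 = -16271/9296 ≈ -1.7503)
1/(V(243, 42) + √(-43520 + C)) = 1/(-6*42 + √(-43520 - 16271/9296)) = 1/(-252 + √(-404578191/9296)) = 1/(-252 + I*√235059928971/2324)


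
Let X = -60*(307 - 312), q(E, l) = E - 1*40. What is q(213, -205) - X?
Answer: -127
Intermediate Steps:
q(E, l) = -40 + E (q(E, l) = E - 40 = -40 + E)
X = 300 (X = -60*(-5) = 300)
q(213, -205) - X = (-40 + 213) - 1*300 = 173 - 300 = -127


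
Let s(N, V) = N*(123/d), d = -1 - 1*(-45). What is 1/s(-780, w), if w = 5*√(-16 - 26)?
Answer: -11/23985 ≈ -0.00045862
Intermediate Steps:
d = 44 (d = -1 + 45 = 44)
w = 5*I*√42 (w = 5*√(-42) = 5*(I*√42) = 5*I*√42 ≈ 32.404*I)
s(N, V) = 123*N/44 (s(N, V) = N*(123/44) = 123*N/44)
1/s(-780, w) = 1/((123/44)*(-780)) = 1/(-23985/11) = -11/23985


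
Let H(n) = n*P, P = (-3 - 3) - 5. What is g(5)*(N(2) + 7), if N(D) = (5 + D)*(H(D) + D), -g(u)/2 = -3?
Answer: -798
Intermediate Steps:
g(u) = 6 (g(u) = -2*(-3) = 6)
P = -11 (P = -6 - 5 = -11)
H(n) = -11*n (H(n) = n*(-11) = -11*n)
N(D) = -10*D*(5 + D) (N(D) = (5 + D)*(-11*D + D) = (5 + D)*(-10*D) = -10*D*(5 + D))
g(5)*(N(2) + 7) = 6*(10*2*(-5 - 1*2) + 7) = 6*(10*2*(-5 - 2) + 7) = 6*(10*2*(-7) + 7) = 6*(-140 + 7) = 6*(-133) = -798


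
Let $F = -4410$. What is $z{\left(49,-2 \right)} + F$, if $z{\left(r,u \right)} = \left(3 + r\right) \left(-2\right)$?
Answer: $-4514$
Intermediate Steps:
$z{\left(r,u \right)} = -6 - 2 r$
$z{\left(49,-2 \right)} + F = \left(-6 - 98\right) - 4410 = -104 - 4410 = -4514$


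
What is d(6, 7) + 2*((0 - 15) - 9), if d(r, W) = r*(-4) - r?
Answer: -78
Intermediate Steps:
d(r, W) = -5*r (d(r, W) = -4*r - r = -5*r)
d(6, 7) + 2*((0 - 15) - 9) = -5*6 + 2*((0 - 15) - 9) = -30 + 2*(-15 - 9) = -30 + 2*(-24) = -30 - 48 = -78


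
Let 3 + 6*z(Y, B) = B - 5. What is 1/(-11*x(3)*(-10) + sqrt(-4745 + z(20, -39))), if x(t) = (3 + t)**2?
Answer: 23760/94118117 - I*sqrt(171102)/94118117 ≈ 0.00025245 - 4.395e-6*I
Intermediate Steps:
z(Y, B) = -4/3 + B/6 (z(Y, B) = -1/2 + (B - 5)/6 = -1/2 + (-5 + B)/6 = -1/2 + (-5/6 + B/6) = -4/3 + B/6)
1/(-11*x(3)*(-10) + sqrt(-4745 + z(20, -39))) = 1/(-11*(3 + 3)**2*(-10) + sqrt(-4745 + (-4/3 + (1/6)*(-39)))) = 1/(-11*6**2*(-10) + sqrt(-4745 + (-4/3 - 13/2))) = 1/(-11*36*(-10) + sqrt(-4745 - 47/6)) = 1/(-396*(-10) + sqrt(-28517/6)) = 1/(3960 + I*sqrt(171102)/6)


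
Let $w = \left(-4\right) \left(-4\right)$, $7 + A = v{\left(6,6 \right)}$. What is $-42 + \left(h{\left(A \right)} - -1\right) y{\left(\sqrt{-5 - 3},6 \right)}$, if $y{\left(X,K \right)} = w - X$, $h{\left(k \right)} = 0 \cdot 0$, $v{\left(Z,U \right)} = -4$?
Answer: $-26 - 2 i \sqrt{2} \approx -26.0 - 2.8284 i$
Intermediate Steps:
$A = -11$ ($A = -7 - 4 = -11$)
$h{\left(k \right)} = 0$
$w = 16$
$y{\left(X,K \right)} = 16 - X$
$-42 + \left(h{\left(A \right)} - -1\right) y{\left(\sqrt{-5 - 3},6 \right)} = -42 + \left(0 - -1\right) \left(16 - \sqrt{-5 - 3}\right) = -42 + \left(0 + 1\right) \left(16 - \sqrt{-8}\right) = -42 + 1 \left(16 - 2 i \sqrt{2}\right) = -42 + \left(16 - 2 i \sqrt{2}\right) = -26 - 2 i \sqrt{2}$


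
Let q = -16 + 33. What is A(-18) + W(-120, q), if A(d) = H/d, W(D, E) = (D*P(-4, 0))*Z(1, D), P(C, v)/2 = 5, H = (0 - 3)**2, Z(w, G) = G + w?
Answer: 285599/2 ≈ 1.4280e+5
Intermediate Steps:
q = 17
H = 9 (H = (-3)**2 = 9)
P(C, v) = 10 (P(C, v) = 2*5 = 10)
W(D, E) = 10*D*(1 + D) (W(D, E) = (D*10)*(D + 1) = (10*D)*(1 + D) = 10*D*(1 + D))
A(d) = 9/d
A(-18) + W(-120, q) = 9/(-18) + 10*(-120)*(1 - 120) = 9*(-1/18) + 10*(-120)*(-119) = -1/2 + 142800 = 285599/2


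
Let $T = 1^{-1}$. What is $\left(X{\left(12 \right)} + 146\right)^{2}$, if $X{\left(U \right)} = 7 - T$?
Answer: $23104$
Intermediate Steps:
$T = 1$
$X{\left(U \right)} = 6$ ($X{\left(U \right)} = 7 - 1 = 6$)
$\left(X{\left(12 \right)} + 146\right)^{2} = \left(6 + 146\right)^{2} = 152^{2} = 23104$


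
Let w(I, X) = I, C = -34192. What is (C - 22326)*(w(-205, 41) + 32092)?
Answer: -1802189466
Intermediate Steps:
(C - 22326)*(w(-205, 41) + 32092) = (-34192 - 22326)*(-205 + 32092) = -56518*31887 = -1802189466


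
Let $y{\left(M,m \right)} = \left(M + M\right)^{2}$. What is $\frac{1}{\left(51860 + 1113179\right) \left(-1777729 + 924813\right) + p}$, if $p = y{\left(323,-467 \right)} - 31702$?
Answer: $- \frac{1}{993680018110} \approx -1.0064 \cdot 10^{-12}$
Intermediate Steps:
$y{\left(M,m \right)} = 4 M^{2}$ ($y{\left(M,m \right)} = \left(2 M\right)^{2} = 4 M^{2}$)
$p = 385614$ ($p = 4 \cdot 323^{2} - 31702 = 4 \cdot 104329 - 31702 = 417316 - 31702 = 385614$)
$\frac{1}{\left(51860 + 1113179\right) \left(-1777729 + 924813\right) + p} = \frac{1}{\left(51860 + 1113179\right) \left(-1777729 + 924813\right) + 385614} = \frac{1}{1165039 \left(-852916\right) + 385614} = \frac{1}{-993680403724 + 385614} = \frac{1}{-993680018110} = - \frac{1}{993680018110}$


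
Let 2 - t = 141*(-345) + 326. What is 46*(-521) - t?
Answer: -72287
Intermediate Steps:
t = 48321 (t = 2 - (141*(-345) + 326) = 2 - (-48645 + 326) = 2 - 1*(-48319) = 2 + 48319 = 48321)
46*(-521) - t = 46*(-521) - 1*48321 = -23966 - 48321 = -72287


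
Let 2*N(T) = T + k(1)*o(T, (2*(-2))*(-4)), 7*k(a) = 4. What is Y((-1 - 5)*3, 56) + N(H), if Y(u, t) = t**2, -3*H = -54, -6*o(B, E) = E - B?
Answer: 66047/21 ≈ 3145.1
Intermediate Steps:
k(a) = 4/7 (k(a) = (1/7)*4 = 4/7)
o(B, E) = -E/6 + B/6 (o(B, E) = -(E - B)/6 = -E/6 + B/6)
H = 18 (H = -1/3*(-54) = 18)
N(T) = -16/21 + 23*T/42 (N(T) = (T + 4*(-2*(-2)*(-4)/6 + T/6)/7)/2 = (T + 4*(-(-2)*(-4)/3 + T/6)/7)/2 = (T + 4*(-1/6*16 + T/6)/7)/2 = (T + 4*(-8/3 + T/6)/7)/2 = (T + (-32/21 + 2*T/21))/2 = (-32/21 + 23*T/21)/2 = -16/21 + 23*T/42)
Y((-1 - 5)*3, 56) + N(H) = 56**2 + (-16/21 + (23/42)*18) = 3136 + (-16/21 + 69/7) = 3136 + 191/21 = 66047/21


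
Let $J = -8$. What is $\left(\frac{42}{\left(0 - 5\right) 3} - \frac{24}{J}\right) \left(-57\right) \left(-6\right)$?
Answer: $\frac{342}{5} \approx 68.4$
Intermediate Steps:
$\left(\frac{42}{\left(0 - 5\right) 3} - \frac{24}{J}\right) \left(-57\right) \left(-6\right) = \left(\frac{42}{\left(0 - 5\right) 3} - \frac{24}{-8}\right) \left(-57\right) \left(-6\right) = \left(\frac{42}{\left(-5\right) 3} - -3\right) \left(-57\right) \left(-6\right) = \left(\frac{42}{-15} + 3\right) \left(-57\right) \left(-6\right) = \left(42 \left(- \frac{1}{15}\right) + 3\right) \left(-57\right) \left(-6\right) = \left(- \frac{14}{5} + 3\right) \left(-57\right) \left(-6\right) = \frac{1}{5} \left(-57\right) \left(-6\right) = \left(- \frac{57}{5}\right) \left(-6\right) = \frac{342}{5}$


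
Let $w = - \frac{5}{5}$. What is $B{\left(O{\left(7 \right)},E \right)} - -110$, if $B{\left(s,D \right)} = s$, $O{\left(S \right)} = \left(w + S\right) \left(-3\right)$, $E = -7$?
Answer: $92$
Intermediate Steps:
$w = -1$ ($w = \left(-5\right) \frac{1}{5} = -1$)
$O{\left(S \right)} = 3 - 3 S$ ($O{\left(S \right)} = \left(-1 + S\right) \left(-3\right) = 3 - 3 S$)
$B{\left(O{\left(7 \right)},E \right)} - -110 = \left(3 - 21\right) - -110 = \left(3 - 21\right) + 110 = -18 + 110 = 92$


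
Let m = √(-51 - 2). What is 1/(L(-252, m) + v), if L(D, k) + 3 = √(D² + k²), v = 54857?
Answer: 54854/3008897865 - √63451/3008897865 ≈ 1.8147e-5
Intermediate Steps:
m = I*√53 (m = √(-53) = I*√53 ≈ 7.2801*I)
L(D, k) = -3 + √(D² + k²)
1/(L(-252, m) + v) = 1/((-3 + √((-252)² + (I*√53)²)) + 54857) = 1/((-3 + √(63504 - 53)) + 54857) = 1/((-3 + √63451) + 54857) = 1/(54854 + √63451)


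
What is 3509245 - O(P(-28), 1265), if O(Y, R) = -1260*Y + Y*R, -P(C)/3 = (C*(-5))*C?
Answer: 3450445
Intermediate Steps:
P(C) = 15*C² (P(C) = -3*C*(-5)*C = -3*(-5*C)*C = -(-15)*C² = 15*C²)
O(Y, R) = -1260*Y + R*Y
3509245 - O(P(-28), 1265) = 3509245 - 15*(-28)²*(-1260 + 1265) = 3509245 - 15*784*5 = 3509245 - 11760*5 = 3509245 - 1*58800 = 3509245 - 58800 = 3450445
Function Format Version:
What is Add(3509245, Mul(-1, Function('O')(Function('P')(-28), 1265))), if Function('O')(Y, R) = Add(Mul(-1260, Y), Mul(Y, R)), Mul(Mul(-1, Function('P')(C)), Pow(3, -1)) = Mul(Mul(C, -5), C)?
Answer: 3450445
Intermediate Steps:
Function('P')(C) = Mul(15, Pow(C, 2)) (Function('P')(C) = Mul(-3, Mul(Mul(C, -5), C)) = Mul(-3, Mul(Mul(-5, C), C)) = Mul(-3, Mul(-5, Pow(C, 2))) = Mul(15, Pow(C, 2)))
Function('O')(Y, R) = Add(Mul(-1260, Y), Mul(R, Y))
Add(3509245, Mul(-1, Function('O')(Function('P')(-28), 1265))) = Add(3509245, Mul(-1, Mul(Mul(15, Pow(-28, 2)), Add(-1260, 1265)))) = Add(3509245, Mul(-1, Mul(Mul(15, 784), 5))) = Add(3509245, Mul(-1, Mul(11760, 5))) = Add(3509245, Mul(-1, 58800)) = Add(3509245, -58800) = 3450445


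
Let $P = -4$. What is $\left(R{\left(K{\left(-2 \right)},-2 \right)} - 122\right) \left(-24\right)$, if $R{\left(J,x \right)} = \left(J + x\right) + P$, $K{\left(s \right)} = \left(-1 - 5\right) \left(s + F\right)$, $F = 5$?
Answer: $3504$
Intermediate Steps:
$K{\left(s \right)} = -30 - 6 s$ ($K{\left(s \right)} = \left(-1 - 5\right) \left(s + 5\right) = - 6 \left(5 + s\right) = -30 - 6 s$)
$R{\left(J,x \right)} = -4 + J + x$ ($R{\left(J,x \right)} = \left(J + x\right) - 4 = -4 + J + x$)
$\left(R{\left(K{\left(-2 \right)},-2 \right)} - 122\right) \left(-24\right) = \left(\left(-4 - 18 - 2\right) - 122\right) \left(-24\right) = \left(-24 - 122\right) \left(-24\right) = \left(-146\right) \left(-24\right) = 3504$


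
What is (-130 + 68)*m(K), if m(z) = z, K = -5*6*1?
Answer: 1860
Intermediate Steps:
K = -30 (K = -30*1 = -30)
(-130 + 68)*m(K) = (-130 + 68)*(-30) = -62*(-30) = 1860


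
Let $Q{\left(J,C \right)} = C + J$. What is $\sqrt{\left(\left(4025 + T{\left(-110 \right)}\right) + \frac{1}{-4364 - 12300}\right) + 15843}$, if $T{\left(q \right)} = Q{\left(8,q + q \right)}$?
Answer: $\frac{\sqrt{1364563230778}}{8332} \approx 140.2$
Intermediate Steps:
$T{\left(q \right)} = 8 + 2 q$ ($T{\left(q \right)} = \left(q + q\right) + 8 = 2 q + 8 = 8 + 2 q$)
$\sqrt{\left(\left(4025 + T{\left(-110 \right)}\right) + \frac{1}{-4364 - 12300}\right) + 15843} = \sqrt{\left(\left(4025 + \left(8 + 2 \left(-110\right)\right)\right) + \frac{1}{-4364 - 12300}\right) + 15843} = \sqrt{\left(\left(4025 + \left(8 - 220\right)\right) + \frac{1}{-16664}\right) + 15843} = \sqrt{\left(\left(4025 - 212\right) - \frac{1}{16664}\right) + 15843} = \sqrt{\left(3813 - \frac{1}{16664}\right) + 15843} = \sqrt{\frac{63539831}{16664} + 15843} = \sqrt{\frac{327547583}{16664}} = \frac{\sqrt{1364563230778}}{8332}$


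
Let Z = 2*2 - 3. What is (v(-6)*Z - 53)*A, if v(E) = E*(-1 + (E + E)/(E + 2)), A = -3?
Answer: 195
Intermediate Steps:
v(E) = E*(-1 + 2*E/(2 + E)) (v(E) = E*(-1 + (2*E)/(2 + E)) = E*(-1 + 2*E/(2 + E)))
Z = 1 (Z = 4 - 3 = 1)
(v(-6)*Z - 53)*A = (-6*(-2 - 6)/(2 - 6)*1 - 53)*(-3) = (-6*(-8)/(-4)*1 - 53)*(-3) = (-6*(-¼)*(-8)*1 - 53)*(-3) = (-12*1 - 53)*(-3) = (-12 - 53)*(-3) = -65*(-3) = 195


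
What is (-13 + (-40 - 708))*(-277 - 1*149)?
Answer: 324186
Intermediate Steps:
(-13 + (-40 - 708))*(-277 - 1*149) = (-13 - 748)*(-277 - 149) = -761*(-426) = 324186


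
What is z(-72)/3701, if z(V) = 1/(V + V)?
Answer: -1/532944 ≈ -1.8764e-6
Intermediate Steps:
z(V) = 1/(2*V)
z(-72)/3701 = ((½)/(-72))/3701 = ((½)*(-1/72))*(1/3701) = -1/144*1/3701 = -1/532944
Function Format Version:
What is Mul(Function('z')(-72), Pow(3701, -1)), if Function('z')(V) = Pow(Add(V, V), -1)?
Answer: Rational(-1, 532944) ≈ -1.8764e-6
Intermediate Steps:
Function('z')(V) = Mul(Rational(1, 2), Pow(V, -1)) (Function('z')(V) = Pow(Mul(2, V), -1) = Mul(Rational(1, 2), Pow(V, -1)))
Mul(Function('z')(-72), Pow(3701, -1)) = Mul(Mul(Rational(1, 2), Pow(-72, -1)), Pow(3701, -1)) = Mul(Mul(Rational(1, 2), Rational(-1, 72)), Rational(1, 3701)) = Mul(Rational(-1, 144), Rational(1, 3701)) = Rational(-1, 532944)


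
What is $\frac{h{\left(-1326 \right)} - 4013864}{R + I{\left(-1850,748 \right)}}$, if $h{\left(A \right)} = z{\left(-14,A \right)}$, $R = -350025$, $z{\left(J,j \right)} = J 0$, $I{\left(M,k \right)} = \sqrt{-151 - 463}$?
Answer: $\frac{1404952746600}{122517501239} + \frac{4013864 i \sqrt{614}}{122517501239} \approx 11.467 + 0.0008118 i$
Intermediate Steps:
$I{\left(M,k \right)} = i \sqrt{614}$ ($I{\left(M,k \right)} = \sqrt{-614} = i \sqrt{614}$)
$z{\left(J,j \right)} = 0$
$h{\left(A \right)} = 0$
$\frac{h{\left(-1326 \right)} - 4013864}{R + I{\left(-1850,748 \right)}} = \frac{0 - 4013864}{-350025 + i \sqrt{614}} = - \frac{4013864}{-350025 + i \sqrt{614}}$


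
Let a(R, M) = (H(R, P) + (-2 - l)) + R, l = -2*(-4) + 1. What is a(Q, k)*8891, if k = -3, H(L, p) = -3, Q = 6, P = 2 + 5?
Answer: -71128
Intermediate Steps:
P = 7
l = 9 (l = 8 + 1 = 9)
a(R, M) = -14 + R (a(R, M) = (-3 + (-2 - 1*9)) + R = (-3 + (-2 - 9)) + R = (-3 - 11) + R = -14 + R)
a(Q, k)*8891 = (-14 + 6)*8891 = -8*8891 = -71128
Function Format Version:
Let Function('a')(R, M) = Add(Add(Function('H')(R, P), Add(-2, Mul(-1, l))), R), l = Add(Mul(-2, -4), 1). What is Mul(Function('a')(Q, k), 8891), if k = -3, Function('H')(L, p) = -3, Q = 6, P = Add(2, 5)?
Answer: -71128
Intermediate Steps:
P = 7
l = 9 (l = Add(8, 1) = 9)
Function('a')(R, M) = Add(-14, R) (Function('a')(R, M) = Add(Add(-3, Add(-2, Mul(-1, 9))), R) = Add(Add(-3, Add(-2, -9)), R) = Add(Add(-3, -11), R) = Add(-14, R))
Mul(Function('a')(Q, k), 8891) = Mul(Add(-14, 6), 8891) = Mul(-8, 8891) = -71128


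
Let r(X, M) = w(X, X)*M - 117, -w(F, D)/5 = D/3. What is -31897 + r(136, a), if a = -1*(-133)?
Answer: -186482/3 ≈ -62161.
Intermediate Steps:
w(F, D) = -5*D/3
a = 133
r(X, M) = -117 - 5*M*X/3 (r(X, M) = (-5*X/3)*M - 117 = -5*M*X/3 - 117 = -117 - 5*M*X/3)
-31897 + r(136, a) = -31897 + (-117 - 5/3*133*136) = -31897 + (-117 - 90440/3) = -31897 - 90791/3 = -186482/3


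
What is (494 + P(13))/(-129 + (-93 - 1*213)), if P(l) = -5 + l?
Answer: -502/435 ≈ -1.1540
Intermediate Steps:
(494 + P(13))/(-129 + (-93 - 1*213)) = (494 + (-5 + 13))/(-129 + (-93 - 1*213)) = (494 + 8)/(-129 + (-93 - 213)) = 502/(-129 - 306) = 502/(-435) = 502*(-1/435) = -502/435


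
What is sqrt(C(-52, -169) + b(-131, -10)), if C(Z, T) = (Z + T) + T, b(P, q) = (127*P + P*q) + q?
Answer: I*sqrt(15727) ≈ 125.41*I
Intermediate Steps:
b(P, q) = q + 127*P + P*q
C(Z, T) = Z + 2*T (C(Z, T) = (T + Z) + T = Z + 2*T)
sqrt(C(-52, -169) + b(-131, -10)) = sqrt((-52 + 2*(-169)) + (-10 + 127*(-131) - 131*(-10))) = sqrt((-52 - 338) + (-10 - 16637 + 1310)) = sqrt(-390 - 15337) = sqrt(-15727) = I*sqrt(15727)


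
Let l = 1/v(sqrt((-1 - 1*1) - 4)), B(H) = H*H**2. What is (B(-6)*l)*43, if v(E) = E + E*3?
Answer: 387*I*sqrt(6) ≈ 947.95*I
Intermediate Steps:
B(H) = H**3
v(E) = 4*E (v(E) = E + 3*E = 4*E)
l = -I*sqrt(6)/24 (l = 1/(4*sqrt((-1 - 1*1) - 4)) = 1/(4*sqrt((-1 - 1) - 4)) = 1/(4*sqrt(-2 - 4)) = 1/(4*sqrt(-6)) = 1/(4*(I*sqrt(6))) = 1/(4*I*sqrt(6)) = -I*sqrt(6)/24 ≈ -0.10206*I)
(B(-6)*l)*43 = ((-6)**3*(-I*sqrt(6)/24))*43 = -(-9)*I*sqrt(6)*43 = (9*I*sqrt(6))*43 = 387*I*sqrt(6)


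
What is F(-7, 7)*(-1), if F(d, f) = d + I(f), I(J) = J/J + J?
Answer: -1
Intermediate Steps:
I(J) = 1 + J
F(d, f) = 1 + d + f (F(d, f) = d + (1 + f) = 1 + d + f)
F(-7, 7)*(-1) = (1 - 7 + 7)*(-1) = 1*(-1) = -1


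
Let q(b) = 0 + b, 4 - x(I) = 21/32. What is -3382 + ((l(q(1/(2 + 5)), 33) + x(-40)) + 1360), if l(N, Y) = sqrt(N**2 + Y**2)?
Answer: -64597/32 + sqrt(53362)/7 ≈ -1985.7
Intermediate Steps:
x(I) = 107/32 (x(I) = 4 - 21/32 = 107/32)
q(b) = b
-3382 + ((l(q(1/(2 + 5)), 33) + x(-40)) + 1360) = -3382 + ((sqrt((1/(2 + 5))**2 + 33**2) + 107/32) + 1360) = -3382 + ((sqrt((1/7)**2 + 1089) + 107/32) + 1360) = -3382 + ((sqrt(1/49 + 1089) + 107/32) + 1360) = -3382 + ((sqrt(53362/49) + 107/32) + 1360) = -3382 + ((sqrt(53362)/7 + 107/32) + 1360) = -3382 + ((107/32 + sqrt(53362)/7) + 1360) = -3382 + (43627/32 + sqrt(53362)/7) = -64597/32 + sqrt(53362)/7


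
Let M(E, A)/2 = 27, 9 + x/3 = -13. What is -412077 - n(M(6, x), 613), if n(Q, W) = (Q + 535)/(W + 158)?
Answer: -317711956/771 ≈ -4.1208e+5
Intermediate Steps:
x = -66 (x = -27 + 3*(-13) = -27 - 39 = -66)
M(E, A) = 54 (M(E, A) = 2*27 = 54)
n(Q, W) = (535 + Q)/(158 + W)
-412077 - n(M(6, x), 613) = -412077 - (535 + 54)/(158 + 613) = -412077 - 589/771 = -317711956/771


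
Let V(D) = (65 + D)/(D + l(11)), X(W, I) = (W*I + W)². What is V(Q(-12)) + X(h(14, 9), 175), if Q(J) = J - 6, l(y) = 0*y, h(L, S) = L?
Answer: 109283281/18 ≈ 6.0713e+6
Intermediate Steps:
l(y) = 0
Q(J) = -6 + J
X(W, I) = (W + I*W)² (X(W, I) = (I*W + W)² = (W + I*W)²)
V(D) = (65 + D)/D (V(D) = (65 + D)/(D + 0) = (65 + D)/D)
V(Q(-12)) + X(h(14, 9), 175) = (65 + (-6 - 12))/(-6 - 12) + 14²*(1 + 175)² = (65 - 18)/(-18) + 196*176² = -1/18*47 + 196*30976 = -47/18 + 6071296 = 109283281/18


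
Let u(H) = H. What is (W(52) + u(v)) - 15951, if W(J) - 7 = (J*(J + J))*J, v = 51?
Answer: 265323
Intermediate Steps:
W(J) = 7 + 2*J³ (W(J) = 7 + (J*(J + J))*J = 7 + (J*(2*J))*J = 7 + (2*J²)*J = 7 + 2*J³)
(W(52) + u(v)) - 15951 = ((7 + 2*52³) + 51) - 15951 = ((7 + 2*140608) + 51) - 15951 = ((7 + 281216) + 51) - 15951 = (281223 + 51) - 15951 = 281274 - 15951 = 265323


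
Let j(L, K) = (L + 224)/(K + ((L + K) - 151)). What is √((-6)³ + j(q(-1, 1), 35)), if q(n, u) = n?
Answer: I*√1470670/82 ≈ 14.789*I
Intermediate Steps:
j(L, K) = (224 + L)/(-151 + L + 2*K) (j(L, K) = (224 + L)/(K + ((K + L) - 151)) = (224 + L)/(K + (-151 + K + L)) = (224 + L)/(-151 + L + 2*K))
√((-6)³ + j(q(-1, 1), 35)) = √((-6)³ + (224 - 1)/(-151 - 1 + 2*35)) = √(-216 + 223/(-151 - 1 + 70)) = √(-216 + 223/(-82)) = √(-216 - 1/82*223) = √(-216 - 223/82) = √(-17935/82) = I*√1470670/82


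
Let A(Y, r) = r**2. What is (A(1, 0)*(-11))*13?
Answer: 0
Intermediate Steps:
(A(1, 0)*(-11))*13 = (0**2*(-11))*13 = (0*(-11))*13 = 0*13 = 0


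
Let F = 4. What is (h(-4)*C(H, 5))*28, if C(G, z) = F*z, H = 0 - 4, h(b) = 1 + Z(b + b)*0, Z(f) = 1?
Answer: 560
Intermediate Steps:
h(b) = 1 (h(b) = 1 + 1*0 = 1 + 0 = 1)
H = -4
C(G, z) = 4*z
(h(-4)*C(H, 5))*28 = (1*(4*5))*28 = (1*20)*28 = 20*28 = 560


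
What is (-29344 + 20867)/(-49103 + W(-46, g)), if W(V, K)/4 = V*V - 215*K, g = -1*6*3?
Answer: 8477/25159 ≈ 0.33694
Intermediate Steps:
g = -18 (g = -6*3 = -18)
W(V, K) = -860*K + 4*V² (W(V, K) = 4*(V*V - 215*K) = 4*(V² - 215*K) = -860*K + 4*V²)
(-29344 + 20867)/(-49103 + W(-46, g)) = (-29344 + 20867)/(-49103 + (-860*(-18) + 4*(-46)²)) = -8477/(-49103 + (15480 + 4*2116)) = -8477/(-49103 + (15480 + 8464)) = -8477/(-49103 + 23944) = -8477/(-25159) = -8477*(-1/25159) = 8477/25159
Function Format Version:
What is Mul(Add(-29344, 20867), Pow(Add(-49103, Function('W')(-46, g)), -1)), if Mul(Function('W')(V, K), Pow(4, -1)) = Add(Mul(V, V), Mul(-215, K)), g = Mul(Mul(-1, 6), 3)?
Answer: Rational(8477, 25159) ≈ 0.33694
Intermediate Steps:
g = -18 (g = Mul(-6, 3) = -18)
Function('W')(V, K) = Add(Mul(-860, K), Mul(4, Pow(V, 2))) (Function('W')(V, K) = Mul(4, Add(Mul(V, V), Mul(-215, K))) = Mul(4, Add(Pow(V, 2), Mul(-215, K))) = Add(Mul(-860, K), Mul(4, Pow(V, 2))))
Mul(Add(-29344, 20867), Pow(Add(-49103, Function('W')(-46, g)), -1)) = Mul(Add(-29344, 20867), Pow(Add(-49103, Add(Mul(-860, -18), Mul(4, Pow(-46, 2)))), -1)) = Mul(-8477, Pow(Add(-49103, Add(15480, Mul(4, 2116))), -1)) = Mul(-8477, Pow(Add(-49103, Add(15480, 8464)), -1)) = Mul(-8477, Pow(Add(-49103, 23944), -1)) = Mul(-8477, Pow(-25159, -1)) = Mul(-8477, Rational(-1, 25159)) = Rational(8477, 25159)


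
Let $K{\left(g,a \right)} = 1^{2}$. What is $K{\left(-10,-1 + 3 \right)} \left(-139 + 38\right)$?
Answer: $-101$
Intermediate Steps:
$K{\left(g,a \right)} = 1$
$K{\left(-10,-1 + 3 \right)} \left(-139 + 38\right) = 1 \left(-139 + 38\right) = 1 \left(-101\right) = -101$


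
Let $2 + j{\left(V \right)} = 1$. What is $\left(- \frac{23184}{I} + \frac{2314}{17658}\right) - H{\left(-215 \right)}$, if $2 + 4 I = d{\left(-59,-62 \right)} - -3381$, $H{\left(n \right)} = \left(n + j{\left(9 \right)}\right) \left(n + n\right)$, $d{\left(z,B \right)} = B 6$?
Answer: $- \frac{2466668109685}{26548803} \approx -92911.0$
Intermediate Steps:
$d{\left(z,B \right)} = 6 B$
$j{\left(V \right)} = -1$ ($j{\left(V \right)} = -2 + 1 = -1$)
$H{\left(n \right)} = 2 n \left(-1 + n\right)$ ($H{\left(n \right)} = \left(n - 1\right) \left(n + n\right) = \left(-1 + n\right) 2 n = 2 n \left(-1 + n\right)$)
$I = \frac{3007}{4}$ ($I = - \frac{1}{2} + \frac{6 \left(-62\right) - -3381}{4} = - \frac{1}{2} + \frac{-372 + 3381}{4} = - \frac{1}{2} + \frac{1}{4} \cdot 3009 = - \frac{1}{2} + \frac{3009}{4} = \frac{3007}{4} \approx 751.75$)
$\left(- \frac{23184}{I} + \frac{2314}{17658}\right) - H{\left(-215 \right)} = \left(- \frac{23184}{\frac{3007}{4}} + \frac{2314}{17658}\right) - 2 \left(-215\right) \left(-1 - 215\right) = \left(\left(-23184\right) \frac{4}{3007} + 2314 \cdot \frac{1}{17658}\right) - 2 \left(-215\right) \left(-216\right) = \left(- \frac{92736}{3007} + \frac{1157}{8829}\right) - 92880 = - \frac{815287045}{26548803} - 92880 = - \frac{2466668109685}{26548803}$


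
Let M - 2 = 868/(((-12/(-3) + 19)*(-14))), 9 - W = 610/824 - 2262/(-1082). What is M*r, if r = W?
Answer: -5500204/1281629 ≈ -4.2916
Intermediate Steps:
W = 1375051/222892 (W = 9 - (610/824 - 2262/(-1082)) = 9 - (610*(1/824) - 2262*(-1/1082)) = 9 - (305/412 + 1131/541) = 9 - 1*630977/222892 = 9 - 630977/222892 = 1375051/222892 ≈ 6.1691)
r = 1375051/222892 ≈ 6.1691
M = -16/23 (M = 2 + 868/(((-12/(-3) + 19)*(-14))) = 2 + 868/(((-12*(-1/3) + 19)*(-14))) = 2 + 868/(((4 + 19)*(-14))) = 2 + 868/((23*(-14))) = 2 + 868/(-322) = 2 + 868*(-1/322) = 2 - 62/23 = -16/23 ≈ -0.69565)
M*r = -16/23*1375051/222892 = -5500204/1281629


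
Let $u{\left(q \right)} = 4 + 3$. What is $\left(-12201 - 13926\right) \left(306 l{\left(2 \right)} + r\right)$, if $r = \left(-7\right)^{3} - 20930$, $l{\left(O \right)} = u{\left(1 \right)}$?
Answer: $499835637$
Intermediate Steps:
$u{\left(q \right)} = 7$
$l{\left(O \right)} = 7$
$r = -21273$ ($r = -343 - 20930 = -21273$)
$\left(-12201 - 13926\right) \left(306 l{\left(2 \right)} + r\right) = \left(-12201 - 13926\right) \left(306 \cdot 7 - 21273\right) = - 26127 \left(2142 - 21273\right) = \left(-26127\right) \left(-19131\right) = 499835637$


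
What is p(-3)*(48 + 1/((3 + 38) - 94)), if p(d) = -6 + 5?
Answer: -2543/53 ≈ -47.981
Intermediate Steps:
p(d) = -1
p(-3)*(48 + 1/((3 + 38) - 94)) = -(48 + 1/((3 + 38) - 94)) = -(48 + 1/(41 - 94)) = -(48 + 1/(-53)) = -(48 - 1/53) = -1*2543/53 = -2543/53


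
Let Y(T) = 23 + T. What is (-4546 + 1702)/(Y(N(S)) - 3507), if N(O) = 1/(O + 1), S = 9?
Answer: 40/49 ≈ 0.81633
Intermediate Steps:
N(O) = 1/(1 + O)
(-4546 + 1702)/(Y(N(S)) - 3507) = (-4546 + 1702)/((23 + 1/(1 + 9)) - 3507) = -2844/((23 + 1/10) - 3507) = -2844/((23 + ⅒) - 3507) = -2844/(231/10 - 3507) = -2844/(-34839/10) = -2844*(-10/34839) = 40/49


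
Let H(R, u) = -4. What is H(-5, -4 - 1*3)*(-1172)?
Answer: 4688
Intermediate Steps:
H(-5, -4 - 1*3)*(-1172) = -4*(-1172) = 4688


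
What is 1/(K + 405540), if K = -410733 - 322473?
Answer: -1/327666 ≈ -3.0519e-6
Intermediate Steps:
K = -733206
1/(K + 405540) = 1/(-733206 + 405540) = 1/(-327666) = -1/327666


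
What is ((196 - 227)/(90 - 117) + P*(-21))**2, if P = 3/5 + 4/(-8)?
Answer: 66049/72900 ≈ 0.90602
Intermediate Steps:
P = 1/10 (P = 3*(1/5) + 4*(-1/8) = 3/5 - 1/2 = 1/10 ≈ 0.10000)
((196 - 227)/(90 - 117) + P*(-21))**2 = ((196 - 227)/(90 - 117) + (1/10)*(-21))**2 = (-31/(-27) - 21/10)**2 = (-31*(-1/27) - 21/10)**2 = (31/27 - 21/10)**2 = (-257/270)**2 = 66049/72900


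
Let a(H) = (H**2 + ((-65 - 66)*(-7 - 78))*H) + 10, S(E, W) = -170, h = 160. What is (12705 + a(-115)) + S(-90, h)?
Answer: -1254755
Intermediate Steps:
a(H) = 10 + H**2 + 11135*H (a(H) = (H**2 + (-131*(-85))*H) + 10 = (H**2 + 11135*H) + 10 = 10 + H**2 + 11135*H)
(12705 + a(-115)) + S(-90, h) = (12705 + (10 + (-115)**2 + 11135*(-115))) - 170 = (12705 + (10 + 13225 - 1280525)) - 170 = (12705 - 1267290) - 170 = -1254585 - 170 = -1254755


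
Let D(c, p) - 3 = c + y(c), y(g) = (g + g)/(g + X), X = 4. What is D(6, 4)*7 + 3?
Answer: 372/5 ≈ 74.400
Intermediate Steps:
y(g) = 2*g/(4 + g) (y(g) = (g + g)/(g + 4) = (2*g)/(4 + g) = 2*g/(4 + g))
D(c, p) = 3 + c + 2*c/(4 + c) (D(c, p) = 3 + (c + 2*c/(4 + c)) = 3 + c + 2*c/(4 + c))
D(6, 4)*7 + 3 = ((12 + 6**2 + 9*6)/(4 + 6))*7 + 3 = ((12 + 36 + 54)/10)*7 + 3 = ((1/10)*102)*7 + 3 = (51/5)*7 + 3 = 357/5 + 3 = 372/5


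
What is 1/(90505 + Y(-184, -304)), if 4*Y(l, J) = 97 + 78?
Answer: 4/362195 ≈ 1.1044e-5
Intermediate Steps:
Y(l, J) = 175/4 (Y(l, J) = (97 + 78)/4 = (¼)*175 = 175/4)
1/(90505 + Y(-184, -304)) = 1/(90505 + 175/4) = 1/(362195/4) = 4/362195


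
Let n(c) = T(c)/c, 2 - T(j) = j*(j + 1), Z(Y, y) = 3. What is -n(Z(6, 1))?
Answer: 10/3 ≈ 3.3333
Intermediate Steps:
T(j) = 2 - j*(1 + j) (T(j) = 2 - j*(j + 1) = 2 - j*(1 + j))
n(c) = (2 - c - c**2)/c
-n(Z(6, 1)) = -(-1 - 1*3 + 2/3) = -(-1 - 3 + 2*(1/3)) = -(-1 - 3 + 2/3) = -1*(-10/3) = 10/3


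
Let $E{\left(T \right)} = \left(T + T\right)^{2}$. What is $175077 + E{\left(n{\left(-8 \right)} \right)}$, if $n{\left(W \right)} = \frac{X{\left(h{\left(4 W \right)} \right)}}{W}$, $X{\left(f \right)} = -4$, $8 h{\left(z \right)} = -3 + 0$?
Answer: $175078$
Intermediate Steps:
$h{\left(z \right)} = - \frac{3}{8}$ ($h{\left(z \right)} = \frac{-3 + 0}{8} = \frac{1}{8} \left(-3\right) = - \frac{3}{8}$)
$n{\left(W \right)} = - \frac{4}{W}$
$E{\left(T \right)} = 4 T^{2}$ ($E{\left(T \right)} = \left(2 T\right)^{2} = 4 T^{2}$)
$175077 + E{\left(n{\left(-8 \right)} \right)} = 175077 + 4 \left(- \frac{4}{-8}\right)^{2} = 175077 + 4 \left(\left(-4\right) \left(- \frac{1}{8}\right)\right)^{2} = 175077 + \frac{4}{4} = 175077 + 4 \cdot \frac{1}{4} = 175077 + 1 = 175078$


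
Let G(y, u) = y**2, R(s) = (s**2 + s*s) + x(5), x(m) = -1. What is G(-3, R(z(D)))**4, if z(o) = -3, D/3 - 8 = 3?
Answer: 6561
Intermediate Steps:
D = 33 (D = 24 + 3*3 = 24 + 9 = 33)
R(s) = -1 + 2*s**2 (R(s) = (s**2 + s*s) - 1 = (s**2 + s**2) - 1 = 2*s**2 - 1 = -1 + 2*s**2)
G(-3, R(z(D)))**4 = ((-3)**2)**4 = 9**4 = 6561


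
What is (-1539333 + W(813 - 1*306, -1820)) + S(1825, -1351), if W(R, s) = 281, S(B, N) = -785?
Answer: -1539837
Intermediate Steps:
(-1539333 + W(813 - 1*306, -1820)) + S(1825, -1351) = (-1539333 + 281) - 785 = -1539052 - 785 = -1539837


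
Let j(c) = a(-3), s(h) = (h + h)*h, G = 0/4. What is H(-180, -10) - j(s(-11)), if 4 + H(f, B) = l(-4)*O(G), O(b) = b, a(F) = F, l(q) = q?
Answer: -1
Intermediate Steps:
G = 0 (G = 0*(1/4) = 0)
H(f, B) = -4 (H(f, B) = -4 - 4*0 = -4 + 0 = -4)
s(h) = 2*h**2 (s(h) = (2*h)*h = 2*h**2)
j(c) = -3
H(-180, -10) - j(s(-11)) = -4 - 1*(-3) = -4 + 3 = -1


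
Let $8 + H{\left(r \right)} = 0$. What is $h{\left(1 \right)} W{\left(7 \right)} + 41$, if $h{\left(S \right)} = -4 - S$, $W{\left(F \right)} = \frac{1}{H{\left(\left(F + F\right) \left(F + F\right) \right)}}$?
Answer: $\frac{333}{8} \approx 41.625$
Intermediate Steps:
$H{\left(r \right)} = -8$ ($H{\left(r \right)} = -8 + 0 = -8$)
$W{\left(F \right)} = - \frac{1}{8}$ ($W{\left(F \right)} = \frac{1}{-8} = - \frac{1}{8}$)
$h{\left(1 \right)} W{\left(7 \right)} + 41 = \left(-4 - 1\right) \left(- \frac{1}{8}\right) + 41 = \left(-5\right) \left(- \frac{1}{8}\right) + 41 = \frac{5}{8} + 41 = \frac{333}{8}$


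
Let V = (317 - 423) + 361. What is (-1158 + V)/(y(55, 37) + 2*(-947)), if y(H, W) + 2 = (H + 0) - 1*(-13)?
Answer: 903/1828 ≈ 0.49398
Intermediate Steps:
y(H, W) = 11 + H (y(H, W) = -2 + ((H + 0) - 1*(-13)) = -2 + (H + 13) = -2 + (13 + H) = 11 + H)
V = 255 (V = -106 + 361 = 255)
(-1158 + V)/(y(55, 37) + 2*(-947)) = (-1158 + 255)/((11 + 55) + 2*(-947)) = -903/(66 - 1894) = -903/(-1828) = -903*(-1/1828) = 903/1828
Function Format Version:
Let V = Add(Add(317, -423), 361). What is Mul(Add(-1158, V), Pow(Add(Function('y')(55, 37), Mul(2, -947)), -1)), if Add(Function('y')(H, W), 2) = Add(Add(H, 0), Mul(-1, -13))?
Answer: Rational(903, 1828) ≈ 0.49398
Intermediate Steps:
Function('y')(H, W) = Add(11, H) (Function('y')(H, W) = Add(-2, Add(Add(H, 0), Mul(-1, -13))) = Add(-2, Add(H, 13)) = Add(-2, Add(13, H)) = Add(11, H))
V = 255 (V = Add(-106, 361) = 255)
Mul(Add(-1158, V), Pow(Add(Function('y')(55, 37), Mul(2, -947)), -1)) = Mul(Add(-1158, 255), Pow(Add(Add(11, 55), Mul(2, -947)), -1)) = Mul(-903, Pow(Add(66, -1894), -1)) = Mul(-903, Pow(-1828, -1)) = Mul(-903, Rational(-1, 1828)) = Rational(903, 1828)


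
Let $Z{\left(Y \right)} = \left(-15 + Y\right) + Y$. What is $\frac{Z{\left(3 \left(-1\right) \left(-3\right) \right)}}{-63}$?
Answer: $- \frac{1}{21} \approx -0.047619$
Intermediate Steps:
$Z{\left(Y \right)} = -15 + 2 Y$
$\frac{Z{\left(3 \left(-1\right) \left(-3\right) \right)}}{-63} = \frac{-15 + 2 \cdot 3 \left(-1\right) \left(-3\right)}{-63} = \left(-15 + 2 \left(\left(-3\right) \left(-3\right)\right)\right) \left(- \frac{1}{63}\right) = \left(-15 + 2 \cdot 9\right) \left(- \frac{1}{63}\right) = \left(-15 + 18\right) \left(- \frac{1}{63}\right) = 3 \left(- \frac{1}{63}\right) = - \frac{1}{21}$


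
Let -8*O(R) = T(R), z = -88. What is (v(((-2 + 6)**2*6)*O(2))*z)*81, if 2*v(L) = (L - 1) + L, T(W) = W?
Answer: 174636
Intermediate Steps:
O(R) = -R/8
v(L) = -1/2 + L (v(L) = ((L - 1) + L)/2 = ((-1 + L) + L)/2 = (-1 + 2*L)/2 = -1/2 + L)
(v(((-2 + 6)**2*6)*O(2))*z)*81 = ((-1/2 + ((-2 + 6)**2*6)*(-1/8*2))*(-88))*81 = ((-1/2 + (4**2*6)*(-1/4))*(-88))*81 = ((-1/2 + (16*6)*(-1/4))*(-88))*81 = ((-1/2 + 96*(-1/4))*(-88))*81 = ((-1/2 - 24)*(-88))*81 = -49/2*(-88)*81 = 2156*81 = 174636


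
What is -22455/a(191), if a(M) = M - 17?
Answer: -7485/58 ≈ -129.05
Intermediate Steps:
a(M) = -17 + M
-22455/a(191) = -22455/(-17 + 191) = -22455/174 = -22455*1/174 = -7485/58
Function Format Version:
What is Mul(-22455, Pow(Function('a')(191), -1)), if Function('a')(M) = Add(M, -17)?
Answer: Rational(-7485, 58) ≈ -129.05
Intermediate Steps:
Function('a')(M) = Add(-17, M)
Mul(-22455, Pow(Function('a')(191), -1)) = Mul(-22455, Pow(Add(-17, 191), -1)) = Mul(-22455, Pow(174, -1)) = Mul(-22455, Rational(1, 174)) = Rational(-7485, 58)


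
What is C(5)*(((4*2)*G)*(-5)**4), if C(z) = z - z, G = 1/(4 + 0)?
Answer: 0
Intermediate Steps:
G = 1/4 ≈ 0.25000
C(z) = 0
C(5)*(((4*2)*G)*(-5)**4) = 0*(((4*2)*(1/4))*(-5)**4) = 0*((8*(1/4))*625) = 0*(2*625) = 0*1250 = 0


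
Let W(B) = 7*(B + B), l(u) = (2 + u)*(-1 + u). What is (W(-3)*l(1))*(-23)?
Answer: 0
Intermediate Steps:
l(u) = (-1 + u)*(2 + u)
W(B) = 14*B (W(B) = 7*(2*B) = 14*B)
(W(-3)*l(1))*(-23) = ((14*(-3))*(-2 + 1 + 1²))*(-23) = -42*(-2 + 1 + 1)*(-23) = -42*0*(-23) = 0*(-23) = 0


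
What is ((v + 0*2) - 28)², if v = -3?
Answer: 961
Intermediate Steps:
((v + 0*2) - 28)² = ((-3 + 0*2) - 28)² = ((-3 + 0) - 28)² = (-3 - 28)² = (-31)² = 961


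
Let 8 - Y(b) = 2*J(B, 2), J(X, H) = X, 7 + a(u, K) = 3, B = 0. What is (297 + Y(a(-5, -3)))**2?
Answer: 93025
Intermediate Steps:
a(u, K) = -4 (a(u, K) = -7 + 3 = -4)
Y(b) = 8 (Y(b) = 8 - 2*0 = 8 - 1*0 = 8 + 0 = 8)
(297 + Y(a(-5, -3)))**2 = (297 + 8)**2 = 305**2 = 93025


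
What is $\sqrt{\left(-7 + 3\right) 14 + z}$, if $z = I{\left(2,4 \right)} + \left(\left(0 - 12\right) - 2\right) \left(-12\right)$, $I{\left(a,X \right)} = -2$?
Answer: $\sqrt{110} \approx 10.488$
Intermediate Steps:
$z = 166$ ($z = -2 + \left(\left(0 - 12\right) - 2\right) \left(-12\right) = -2 + \left(-12 - 2\right) \left(-12\right) = -2 - -168 = -2 + 168 = 166$)
$\sqrt{\left(-7 + 3\right) 14 + z} = \sqrt{\left(-7 + 3\right) 14 + 166} = \sqrt{\left(-4\right) 14 + 166} = \sqrt{-56 + 166} = \sqrt{110}$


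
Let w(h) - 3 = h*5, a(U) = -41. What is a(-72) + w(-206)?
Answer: -1068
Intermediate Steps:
w(h) = 3 + 5*h (w(h) = 3 + h*5 = 3 + 5*h)
a(-72) + w(-206) = -41 + (3 + 5*(-206)) = -41 + (3 - 1030) = -41 - 1027 = -1068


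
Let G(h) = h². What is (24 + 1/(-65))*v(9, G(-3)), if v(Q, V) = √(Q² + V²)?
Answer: 14031*√2/65 ≈ 305.27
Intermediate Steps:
(24 + 1/(-65))*v(9, G(-3)) = (24 + 1/(-65))*√(9² + ((-3)²)²) = (24 - 1/65)*√(81 + 9²) = 1559*√(81 + 81)/65 = 1559*√162/65 = 1559*(9*√2)/65 = 14031*√2/65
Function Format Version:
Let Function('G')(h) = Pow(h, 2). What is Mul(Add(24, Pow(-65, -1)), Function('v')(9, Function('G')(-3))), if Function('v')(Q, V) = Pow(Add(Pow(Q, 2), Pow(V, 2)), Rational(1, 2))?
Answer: Mul(Rational(14031, 65), Pow(2, Rational(1, 2))) ≈ 305.27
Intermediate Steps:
Mul(Add(24, Pow(-65, -1)), Function('v')(9, Function('G')(-3))) = Mul(Add(24, Pow(-65, -1)), Pow(Add(Pow(9, 2), Pow(Pow(-3, 2), 2)), Rational(1, 2))) = Mul(Add(24, Rational(-1, 65)), Pow(Add(81, Pow(9, 2)), Rational(1, 2))) = Mul(Rational(1559, 65), Pow(Add(81, 81), Rational(1, 2))) = Mul(Rational(1559, 65), Pow(162, Rational(1, 2))) = Mul(Rational(1559, 65), Mul(9, Pow(2, Rational(1, 2)))) = Mul(Rational(14031, 65), Pow(2, Rational(1, 2)))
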